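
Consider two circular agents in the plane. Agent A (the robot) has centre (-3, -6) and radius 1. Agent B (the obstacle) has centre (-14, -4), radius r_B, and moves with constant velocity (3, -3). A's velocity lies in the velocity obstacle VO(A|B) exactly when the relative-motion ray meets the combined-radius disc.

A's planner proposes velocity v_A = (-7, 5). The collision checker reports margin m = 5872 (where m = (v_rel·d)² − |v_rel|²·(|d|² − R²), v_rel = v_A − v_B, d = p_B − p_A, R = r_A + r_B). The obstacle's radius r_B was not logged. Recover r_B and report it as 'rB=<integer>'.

m = 5872
d = (-11, 2);  v_rel = (-10, 8),  |v_rel|² = 164
v_rel×d = (-10)·(2) − (8)·(-11) = 68
since m = R²·164 − 68²:  R² = (4624 + 5872) / 164 = 64
R = √64 = 8  ⇒  r_B = 8 − 1 = 7

rB=7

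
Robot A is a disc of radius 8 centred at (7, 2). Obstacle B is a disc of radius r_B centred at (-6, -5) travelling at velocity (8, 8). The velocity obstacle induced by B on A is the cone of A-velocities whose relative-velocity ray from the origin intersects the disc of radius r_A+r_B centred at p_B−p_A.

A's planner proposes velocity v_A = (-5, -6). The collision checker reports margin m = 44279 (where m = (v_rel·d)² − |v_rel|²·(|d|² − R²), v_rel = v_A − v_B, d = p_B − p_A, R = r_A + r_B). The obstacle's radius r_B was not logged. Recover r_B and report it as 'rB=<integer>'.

m = 44279
d = (-13, -7);  v_rel = (-13, -14),  |v_rel|² = 365
v_rel×d = (-13)·(-7) − (-14)·(-13) = -91
since m = R²·365 − (-91)²:  R² = (8281 + 44279) / 365 = 144
R = √144 = 12  ⇒  r_B = 12 − 8 = 4

rB=4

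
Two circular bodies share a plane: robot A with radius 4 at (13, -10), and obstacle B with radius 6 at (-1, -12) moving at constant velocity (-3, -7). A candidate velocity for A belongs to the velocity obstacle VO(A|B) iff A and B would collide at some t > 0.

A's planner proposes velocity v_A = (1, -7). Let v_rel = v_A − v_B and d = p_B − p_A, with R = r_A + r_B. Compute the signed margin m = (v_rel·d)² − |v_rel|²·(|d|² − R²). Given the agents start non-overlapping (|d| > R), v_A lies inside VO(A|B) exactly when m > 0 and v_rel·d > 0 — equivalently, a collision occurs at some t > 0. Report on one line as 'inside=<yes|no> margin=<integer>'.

d = (-14, -2),  |d|² = 200;  R = 4+6 = 10,  c = 200−10² = 100
v_rel = (4, 0),  |v_rel|² = 16;  v_rel·d = (4)·(-14) + (0)·(-2) = -56
16·t² + 112·t + 100 = 0  ⇒  m = (-56)² − 16·100 = 1536
m = 1536 > 0,  v_rel·d = -56 < 0  ⇒  outside

inside=no margin=1536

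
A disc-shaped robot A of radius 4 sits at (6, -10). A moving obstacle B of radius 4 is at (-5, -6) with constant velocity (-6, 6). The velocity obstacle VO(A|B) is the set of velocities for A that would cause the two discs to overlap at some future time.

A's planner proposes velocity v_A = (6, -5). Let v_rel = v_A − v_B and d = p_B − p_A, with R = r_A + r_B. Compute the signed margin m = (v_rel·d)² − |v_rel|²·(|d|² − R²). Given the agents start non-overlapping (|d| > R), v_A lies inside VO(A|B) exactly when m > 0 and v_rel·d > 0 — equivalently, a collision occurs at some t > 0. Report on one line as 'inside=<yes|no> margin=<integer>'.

d = (-11, 4),  |d|² = 137;  R = 4+4 = 8,  c = 137−8² = 73
v_rel = (12, -11),  |v_rel|² = 265;  v_rel·d = (12)·(-11) + (-11)·(4) = -176
265·t² + 352·t + 73 = 0  ⇒  m = (-176)² − 265·73 = 11631
m = 11631 > 0,  v_rel·d = -176 < 0  ⇒  outside

inside=no margin=11631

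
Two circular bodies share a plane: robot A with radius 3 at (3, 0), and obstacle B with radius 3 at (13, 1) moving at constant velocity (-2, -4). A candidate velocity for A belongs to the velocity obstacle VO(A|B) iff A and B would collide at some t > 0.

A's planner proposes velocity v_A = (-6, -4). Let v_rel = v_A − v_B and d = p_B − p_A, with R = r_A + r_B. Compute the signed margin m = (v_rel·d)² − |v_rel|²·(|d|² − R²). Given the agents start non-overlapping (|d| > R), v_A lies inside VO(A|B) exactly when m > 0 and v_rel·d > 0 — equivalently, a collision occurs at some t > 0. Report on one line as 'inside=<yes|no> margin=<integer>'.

d = (10, 1),  |d|² = 101;  R = 3+3 = 6,  c = 101−6² = 65
v_rel = (-4, 0),  |v_rel|² = 16;  v_rel·d = (-4)·(10) + (0)·(1) = -40
16·t² + 80·t + 65 = 0  ⇒  m = (-40)² − 16·65 = 560
m = 560 > 0,  v_rel·d = -40 < 0  ⇒  outside

inside=no margin=560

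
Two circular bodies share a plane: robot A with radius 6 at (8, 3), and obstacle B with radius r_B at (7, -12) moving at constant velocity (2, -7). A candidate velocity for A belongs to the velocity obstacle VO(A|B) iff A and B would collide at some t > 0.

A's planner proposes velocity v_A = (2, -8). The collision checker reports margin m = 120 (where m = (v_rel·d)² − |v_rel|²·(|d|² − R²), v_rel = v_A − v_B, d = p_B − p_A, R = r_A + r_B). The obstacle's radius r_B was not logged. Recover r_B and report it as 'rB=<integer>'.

m = 120
d = (-1, -15);  v_rel = (0, -1),  |v_rel|² = 1
v_rel×d = (0)·(-15) − (-1)·(-1) = -1
since m = R²·1 − (-1)²:  R² = (1 + 120) / 1 = 121
R = √121 = 11  ⇒  r_B = 11 − 6 = 5

rB=5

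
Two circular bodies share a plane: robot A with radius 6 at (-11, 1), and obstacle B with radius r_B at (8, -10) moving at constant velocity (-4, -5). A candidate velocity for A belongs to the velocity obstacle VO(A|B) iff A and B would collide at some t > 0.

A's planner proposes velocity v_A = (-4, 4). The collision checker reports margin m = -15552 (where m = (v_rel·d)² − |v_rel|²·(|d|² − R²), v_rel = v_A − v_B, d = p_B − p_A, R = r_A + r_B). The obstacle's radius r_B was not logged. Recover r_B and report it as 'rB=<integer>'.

m = -15552
d = (19, -11);  v_rel = (0, 9),  |v_rel|² = 81
v_rel×d = (0)·(-11) − (9)·(19) = -171
since m = R²·81 − (-171)²:  R² = (29241 + -15552) / 81 = 169
R = √169 = 13  ⇒  r_B = 13 − 6 = 7

rB=7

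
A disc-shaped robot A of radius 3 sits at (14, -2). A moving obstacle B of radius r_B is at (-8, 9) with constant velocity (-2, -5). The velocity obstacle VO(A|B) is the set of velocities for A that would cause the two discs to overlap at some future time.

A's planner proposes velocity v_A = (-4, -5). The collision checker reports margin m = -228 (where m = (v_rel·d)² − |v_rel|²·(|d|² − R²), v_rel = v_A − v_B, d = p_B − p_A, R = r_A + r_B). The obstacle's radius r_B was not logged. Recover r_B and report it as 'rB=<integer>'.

m = -228
d = (-22, 11);  v_rel = (-2, 0),  |v_rel|² = 4
v_rel×d = (-2)·(11) − (0)·(-22) = -22
since m = R²·4 − (-22)²:  R² = (484 + -228) / 4 = 64
R = √64 = 8  ⇒  r_B = 8 − 3 = 5

rB=5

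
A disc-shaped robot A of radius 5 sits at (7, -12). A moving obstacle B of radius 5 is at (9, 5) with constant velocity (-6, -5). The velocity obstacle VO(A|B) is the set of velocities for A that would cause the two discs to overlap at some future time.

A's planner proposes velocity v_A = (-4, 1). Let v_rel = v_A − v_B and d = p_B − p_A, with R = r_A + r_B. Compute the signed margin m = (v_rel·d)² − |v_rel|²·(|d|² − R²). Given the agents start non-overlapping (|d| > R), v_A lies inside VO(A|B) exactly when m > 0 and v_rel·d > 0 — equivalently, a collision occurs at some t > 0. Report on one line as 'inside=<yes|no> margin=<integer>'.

d = (2, 17),  |d|² = 293;  R = 5+5 = 10,  c = 293−10² = 193
v_rel = (2, 6),  |v_rel|² = 40;  v_rel·d = (2)·(2) + (6)·(17) = 106
40·t² − 212·t + 193 = 0  ⇒  m = 106² − 40·193 = 3516
m = 3516 > 0,  v_rel·d = 106 > 0  ⇒  inside

inside=yes margin=3516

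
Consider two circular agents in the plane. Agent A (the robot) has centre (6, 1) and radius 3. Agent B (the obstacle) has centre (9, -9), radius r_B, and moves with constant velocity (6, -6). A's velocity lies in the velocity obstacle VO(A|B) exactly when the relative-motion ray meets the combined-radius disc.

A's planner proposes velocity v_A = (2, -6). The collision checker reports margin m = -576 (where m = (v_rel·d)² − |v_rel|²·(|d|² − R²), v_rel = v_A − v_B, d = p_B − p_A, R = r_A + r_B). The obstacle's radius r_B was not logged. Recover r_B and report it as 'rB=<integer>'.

m = -576
d = (3, -10);  v_rel = (-4, 0),  |v_rel|² = 16
v_rel×d = (-4)·(-10) − (0)·(3) = 40
since m = R²·16 − 40²:  R² = (1600 + -576) / 16 = 64
R = √64 = 8  ⇒  r_B = 8 − 3 = 5

rB=5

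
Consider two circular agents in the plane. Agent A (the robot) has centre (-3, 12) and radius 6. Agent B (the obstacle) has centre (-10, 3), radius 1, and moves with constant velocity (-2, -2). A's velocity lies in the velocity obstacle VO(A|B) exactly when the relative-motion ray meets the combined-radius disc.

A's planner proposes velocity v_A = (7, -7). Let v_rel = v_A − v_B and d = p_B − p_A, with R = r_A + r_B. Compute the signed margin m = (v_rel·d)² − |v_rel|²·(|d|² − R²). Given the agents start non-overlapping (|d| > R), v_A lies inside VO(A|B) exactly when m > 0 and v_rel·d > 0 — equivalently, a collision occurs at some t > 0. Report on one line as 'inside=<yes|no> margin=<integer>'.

d = (-7, -9),  |d|² = 130;  R = 6+1 = 7,  c = 130−7² = 81
v_rel = (9, -5),  |v_rel|² = 106;  v_rel·d = (9)·(-7) + (-5)·(-9) = -18
106·t² + 36·t + 81 = 0  ⇒  m = (-18)² − 106·81 = -8262
m = -8262 < 0,  v_rel·d = -18 < 0  ⇒  outside

inside=no margin=-8262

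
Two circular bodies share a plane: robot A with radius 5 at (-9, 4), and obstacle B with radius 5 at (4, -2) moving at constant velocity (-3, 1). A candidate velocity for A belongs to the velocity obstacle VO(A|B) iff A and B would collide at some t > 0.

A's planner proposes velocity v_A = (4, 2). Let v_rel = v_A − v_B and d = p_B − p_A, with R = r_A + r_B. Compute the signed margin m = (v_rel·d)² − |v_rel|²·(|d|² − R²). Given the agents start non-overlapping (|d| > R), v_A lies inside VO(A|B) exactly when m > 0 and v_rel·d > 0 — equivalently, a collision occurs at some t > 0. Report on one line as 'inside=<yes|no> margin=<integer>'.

d = (13, -6),  |d|² = 205;  R = 5+5 = 10,  c = 205−10² = 105
v_rel = (7, 1),  |v_rel|² = 50;  v_rel·d = (7)·(13) + (1)·(-6) = 85
50·t² − 170·t + 105 = 0  ⇒  m = 85² − 50·105 = 1975
m = 1975 > 0,  v_rel·d = 85 > 0  ⇒  inside

inside=yes margin=1975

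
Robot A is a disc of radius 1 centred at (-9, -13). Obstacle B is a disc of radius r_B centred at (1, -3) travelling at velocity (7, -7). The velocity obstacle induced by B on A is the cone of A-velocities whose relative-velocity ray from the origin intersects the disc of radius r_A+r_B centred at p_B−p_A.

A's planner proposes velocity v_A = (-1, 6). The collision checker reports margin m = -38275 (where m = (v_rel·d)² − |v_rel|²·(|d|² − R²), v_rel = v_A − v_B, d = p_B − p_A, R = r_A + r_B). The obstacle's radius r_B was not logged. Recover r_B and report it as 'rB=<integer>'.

m = -38275
d = (10, 10);  v_rel = (-8, 13),  |v_rel|² = 233
v_rel×d = (-8)·(10) − (13)·(10) = -210
since m = R²·233 − (-210)²:  R² = (44100 + -38275) / 233 = 25
R = √25 = 5  ⇒  r_B = 5 − 1 = 4

rB=4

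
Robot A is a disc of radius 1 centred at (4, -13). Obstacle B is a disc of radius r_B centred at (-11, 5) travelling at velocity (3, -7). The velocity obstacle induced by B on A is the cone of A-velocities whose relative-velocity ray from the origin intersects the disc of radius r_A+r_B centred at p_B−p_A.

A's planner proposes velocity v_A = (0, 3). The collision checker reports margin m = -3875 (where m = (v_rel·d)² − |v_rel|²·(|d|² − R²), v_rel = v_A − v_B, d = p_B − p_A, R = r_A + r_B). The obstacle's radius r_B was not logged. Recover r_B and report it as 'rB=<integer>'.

m = -3875
d = (-15, 18);  v_rel = (-3, 10),  |v_rel|² = 109
v_rel×d = (-3)·(18) − (10)·(-15) = 96
since m = R²·109 − 96²:  R² = (9216 + -3875) / 109 = 49
R = √49 = 7  ⇒  r_B = 7 − 1 = 6

rB=6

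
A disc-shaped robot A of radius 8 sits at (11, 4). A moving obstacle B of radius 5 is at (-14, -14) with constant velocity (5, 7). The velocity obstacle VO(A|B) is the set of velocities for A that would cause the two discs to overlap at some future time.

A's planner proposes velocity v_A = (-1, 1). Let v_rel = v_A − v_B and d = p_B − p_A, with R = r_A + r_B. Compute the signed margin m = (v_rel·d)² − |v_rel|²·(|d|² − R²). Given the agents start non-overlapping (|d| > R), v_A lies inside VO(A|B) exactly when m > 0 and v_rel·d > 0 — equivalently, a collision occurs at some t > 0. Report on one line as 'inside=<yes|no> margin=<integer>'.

d = (-25, -18),  |d|² = 949;  R = 8+5 = 13,  c = 949−13² = 780
v_rel = (-6, -6),  |v_rel|² = 72;  v_rel·d = (-6)·(-25) + (-6)·(-18) = 258
72·t² − 516·t + 780 = 0  ⇒  m = 258² − 72·780 = 10404
m = 10404 > 0,  v_rel·d = 258 > 0  ⇒  inside

inside=yes margin=10404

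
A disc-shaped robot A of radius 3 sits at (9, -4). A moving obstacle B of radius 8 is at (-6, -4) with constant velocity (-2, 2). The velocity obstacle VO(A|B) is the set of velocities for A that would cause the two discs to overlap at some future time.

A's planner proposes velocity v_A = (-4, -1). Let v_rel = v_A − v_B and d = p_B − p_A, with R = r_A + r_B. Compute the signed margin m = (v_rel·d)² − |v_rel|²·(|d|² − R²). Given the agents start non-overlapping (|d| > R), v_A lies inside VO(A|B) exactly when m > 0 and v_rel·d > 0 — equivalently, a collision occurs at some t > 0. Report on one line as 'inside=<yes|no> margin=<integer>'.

d = (-15, 0),  |d|² = 225;  R = 3+8 = 11,  c = 225−11² = 104
v_rel = (-2, -3),  |v_rel|² = 13;  v_rel·d = (-2)·(-15) + (-3)·(0) = 30
13·t² − 60·t + 104 = 0  ⇒  m = 30² − 13·104 = -452
m = -452 < 0,  v_rel·d = 30 > 0  ⇒  outside

inside=no margin=-452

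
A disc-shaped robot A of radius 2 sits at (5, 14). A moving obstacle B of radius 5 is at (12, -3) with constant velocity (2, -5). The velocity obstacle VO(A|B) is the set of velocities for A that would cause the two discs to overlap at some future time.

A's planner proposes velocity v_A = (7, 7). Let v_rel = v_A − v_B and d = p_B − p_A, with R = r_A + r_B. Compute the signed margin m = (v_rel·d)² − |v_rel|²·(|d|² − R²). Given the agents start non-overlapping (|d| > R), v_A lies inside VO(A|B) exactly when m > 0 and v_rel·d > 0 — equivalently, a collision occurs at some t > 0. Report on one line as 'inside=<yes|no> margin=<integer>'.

d = (7, -17),  |d|² = 338;  R = 2+5 = 7,  c = 338−7² = 289
v_rel = (5, 12),  |v_rel|² = 169;  v_rel·d = (5)·(7) + (12)·(-17) = -169
169·t² + 338·t + 289 = 0  ⇒  m = (-169)² − 169·289 = -20280
m = -20280 < 0,  v_rel·d = -169 < 0  ⇒  outside

inside=no margin=-20280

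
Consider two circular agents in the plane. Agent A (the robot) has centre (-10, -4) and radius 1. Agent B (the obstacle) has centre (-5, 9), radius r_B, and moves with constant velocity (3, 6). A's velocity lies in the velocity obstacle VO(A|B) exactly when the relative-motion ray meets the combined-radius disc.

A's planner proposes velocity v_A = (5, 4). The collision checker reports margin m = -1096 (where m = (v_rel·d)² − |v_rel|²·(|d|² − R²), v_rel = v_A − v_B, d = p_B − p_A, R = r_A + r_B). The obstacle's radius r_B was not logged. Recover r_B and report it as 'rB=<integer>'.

m = -1096
d = (5, 13);  v_rel = (2, -2),  |v_rel|² = 8
v_rel×d = (2)·(13) − (-2)·(5) = 36
since m = R²·8 − 36²:  R² = (1296 + -1096) / 8 = 25
R = √25 = 5  ⇒  r_B = 5 − 1 = 4

rB=4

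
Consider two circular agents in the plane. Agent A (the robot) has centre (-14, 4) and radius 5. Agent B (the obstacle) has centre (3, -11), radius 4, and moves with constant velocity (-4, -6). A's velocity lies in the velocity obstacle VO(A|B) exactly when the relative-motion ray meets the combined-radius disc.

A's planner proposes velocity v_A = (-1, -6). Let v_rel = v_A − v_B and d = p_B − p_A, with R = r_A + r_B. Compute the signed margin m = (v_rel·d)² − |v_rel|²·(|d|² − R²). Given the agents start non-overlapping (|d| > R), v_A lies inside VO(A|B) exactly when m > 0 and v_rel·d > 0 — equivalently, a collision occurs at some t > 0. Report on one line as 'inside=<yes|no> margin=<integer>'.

d = (17, -15),  |d|² = 514;  R = 5+4 = 9,  c = 514−9² = 433
v_rel = (3, 0),  |v_rel|² = 9;  v_rel·d = (3)·(17) + (0)·(-15) = 51
9·t² − 102·t + 433 = 0  ⇒  m = 51² − 9·433 = -1296
m = -1296 < 0,  v_rel·d = 51 > 0  ⇒  outside

inside=no margin=-1296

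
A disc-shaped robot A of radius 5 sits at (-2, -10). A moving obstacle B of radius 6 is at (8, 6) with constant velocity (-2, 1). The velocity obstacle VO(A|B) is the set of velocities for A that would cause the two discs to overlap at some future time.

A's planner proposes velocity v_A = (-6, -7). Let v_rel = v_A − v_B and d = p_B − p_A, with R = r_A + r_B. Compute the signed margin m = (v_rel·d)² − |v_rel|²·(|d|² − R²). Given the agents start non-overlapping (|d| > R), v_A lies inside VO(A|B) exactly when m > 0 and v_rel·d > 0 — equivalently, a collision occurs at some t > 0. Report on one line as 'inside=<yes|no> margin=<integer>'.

d = (10, 16),  |d|² = 356;  R = 5+6 = 11,  c = 356−11² = 235
v_rel = (-4, -8),  |v_rel|² = 80;  v_rel·d = (-4)·(10) + (-8)·(16) = -168
80·t² + 336·t + 235 = 0  ⇒  m = (-168)² − 80·235 = 9424
m = 9424 > 0,  v_rel·d = -168 < 0  ⇒  outside

inside=no margin=9424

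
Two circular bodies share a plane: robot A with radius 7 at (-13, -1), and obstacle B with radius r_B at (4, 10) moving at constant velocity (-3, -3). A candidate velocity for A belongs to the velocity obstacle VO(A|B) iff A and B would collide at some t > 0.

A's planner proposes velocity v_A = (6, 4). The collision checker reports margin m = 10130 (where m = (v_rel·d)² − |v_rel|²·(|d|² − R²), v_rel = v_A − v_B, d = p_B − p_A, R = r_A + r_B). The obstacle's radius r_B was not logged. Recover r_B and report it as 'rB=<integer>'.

m = 10130
d = (17, 11);  v_rel = (9, 7),  |v_rel|² = 130
v_rel×d = (9)·(11) − (7)·(17) = -20
since m = R²·130 − (-20)²:  R² = (400 + 10130) / 130 = 81
R = √81 = 9  ⇒  r_B = 9 − 7 = 2

rB=2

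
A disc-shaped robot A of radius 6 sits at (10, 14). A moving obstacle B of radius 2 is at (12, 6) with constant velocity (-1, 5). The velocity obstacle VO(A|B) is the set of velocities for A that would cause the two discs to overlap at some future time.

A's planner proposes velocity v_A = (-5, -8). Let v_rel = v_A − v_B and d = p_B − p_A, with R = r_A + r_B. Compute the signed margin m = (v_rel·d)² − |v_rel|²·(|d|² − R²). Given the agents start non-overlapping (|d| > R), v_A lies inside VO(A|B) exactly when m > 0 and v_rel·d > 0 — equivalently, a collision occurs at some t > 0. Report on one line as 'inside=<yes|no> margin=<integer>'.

d = (2, -8),  |d|² = 68;  R = 6+2 = 8,  c = 68−8² = 4
v_rel = (-4, -13),  |v_rel|² = 185;  v_rel·d = (-4)·(2) + (-13)·(-8) = 96
185·t² − 192·t + 4 = 0  ⇒  m = 96² − 185·4 = 8476
m = 8476 > 0,  v_rel·d = 96 > 0  ⇒  inside

inside=yes margin=8476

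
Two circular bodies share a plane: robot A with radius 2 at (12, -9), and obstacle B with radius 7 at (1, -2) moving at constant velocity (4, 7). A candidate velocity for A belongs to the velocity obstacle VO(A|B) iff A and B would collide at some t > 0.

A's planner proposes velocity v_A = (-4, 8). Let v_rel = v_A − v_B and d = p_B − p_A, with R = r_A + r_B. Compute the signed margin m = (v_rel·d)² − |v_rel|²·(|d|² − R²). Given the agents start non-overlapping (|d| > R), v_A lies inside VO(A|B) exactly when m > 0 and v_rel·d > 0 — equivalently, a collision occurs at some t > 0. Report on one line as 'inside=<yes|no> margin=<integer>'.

d = (-11, 7),  |d|² = 170;  R = 2+7 = 9,  c = 170−9² = 89
v_rel = (-8, 1),  |v_rel|² = 65;  v_rel·d = (-8)·(-11) + (1)·(7) = 95
65·t² − 190·t + 89 = 0  ⇒  m = 95² − 65·89 = 3240
m = 3240 > 0,  v_rel·d = 95 > 0  ⇒  inside

inside=yes margin=3240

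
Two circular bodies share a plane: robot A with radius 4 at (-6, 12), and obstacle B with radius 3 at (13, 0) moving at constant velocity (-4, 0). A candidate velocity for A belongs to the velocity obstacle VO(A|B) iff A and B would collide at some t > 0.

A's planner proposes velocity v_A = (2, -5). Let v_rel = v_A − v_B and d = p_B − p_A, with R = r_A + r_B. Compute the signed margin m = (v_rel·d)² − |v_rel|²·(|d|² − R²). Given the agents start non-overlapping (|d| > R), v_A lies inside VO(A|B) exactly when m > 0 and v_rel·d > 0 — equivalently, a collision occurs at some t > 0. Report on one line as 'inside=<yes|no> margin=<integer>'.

d = (19, -12),  |d|² = 505;  R = 4+3 = 7,  c = 505−7² = 456
v_rel = (6, -5),  |v_rel|² = 61;  v_rel·d = (6)·(19) + (-5)·(-12) = 174
61·t² − 348·t + 456 = 0  ⇒  m = 174² − 61·456 = 2460
m = 2460 > 0,  v_rel·d = 174 > 0  ⇒  inside

inside=yes margin=2460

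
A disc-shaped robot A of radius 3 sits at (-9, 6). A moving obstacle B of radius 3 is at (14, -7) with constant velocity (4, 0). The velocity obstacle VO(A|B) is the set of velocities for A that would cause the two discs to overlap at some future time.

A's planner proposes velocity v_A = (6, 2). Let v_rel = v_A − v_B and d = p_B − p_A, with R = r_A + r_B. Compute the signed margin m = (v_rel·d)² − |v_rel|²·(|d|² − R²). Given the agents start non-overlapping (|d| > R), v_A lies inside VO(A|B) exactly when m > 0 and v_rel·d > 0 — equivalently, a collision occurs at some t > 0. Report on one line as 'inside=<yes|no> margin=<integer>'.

d = (23, -13),  |d|² = 698;  R = 3+3 = 6,  c = 698−6² = 662
v_rel = (2, 2),  |v_rel|² = 8;  v_rel·d = (2)·(23) + (2)·(-13) = 20
8·t² − 40·t + 662 = 0  ⇒  m = 20² − 8·662 = -4896
m = -4896 < 0,  v_rel·d = 20 > 0  ⇒  outside

inside=no margin=-4896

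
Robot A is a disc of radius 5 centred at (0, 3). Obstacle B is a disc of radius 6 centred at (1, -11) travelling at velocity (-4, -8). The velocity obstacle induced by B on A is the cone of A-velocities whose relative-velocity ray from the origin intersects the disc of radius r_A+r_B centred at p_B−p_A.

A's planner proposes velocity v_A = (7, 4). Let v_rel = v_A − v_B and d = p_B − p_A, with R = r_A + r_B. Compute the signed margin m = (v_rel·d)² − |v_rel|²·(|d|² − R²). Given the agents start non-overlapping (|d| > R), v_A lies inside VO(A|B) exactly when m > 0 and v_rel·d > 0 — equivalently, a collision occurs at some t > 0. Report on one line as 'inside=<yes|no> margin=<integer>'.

d = (1, -14),  |d|² = 197;  R = 5+6 = 11,  c = 197−11² = 76
v_rel = (11, 12),  |v_rel|² = 265;  v_rel·d = (11)·(1) + (12)·(-14) = -157
265·t² + 314·t + 76 = 0  ⇒  m = (-157)² − 265·76 = 4509
m = 4509 > 0,  v_rel·d = -157 < 0  ⇒  outside

inside=no margin=4509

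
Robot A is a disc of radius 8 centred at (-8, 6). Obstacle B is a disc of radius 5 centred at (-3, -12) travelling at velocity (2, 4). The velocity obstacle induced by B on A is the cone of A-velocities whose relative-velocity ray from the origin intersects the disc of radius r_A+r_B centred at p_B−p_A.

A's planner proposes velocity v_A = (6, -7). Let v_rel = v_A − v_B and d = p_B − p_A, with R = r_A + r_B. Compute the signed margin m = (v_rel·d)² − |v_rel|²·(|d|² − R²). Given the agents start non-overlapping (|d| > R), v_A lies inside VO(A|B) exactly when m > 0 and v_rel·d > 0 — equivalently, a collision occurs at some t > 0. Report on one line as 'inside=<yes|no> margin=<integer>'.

d = (5, -18),  |d|² = 349;  R = 8+5 = 13,  c = 349−13² = 180
v_rel = (4, -11),  |v_rel|² = 137;  v_rel·d = (4)·(5) + (-11)·(-18) = 218
137·t² − 436·t + 180 = 0  ⇒  m = 218² − 137·180 = 22864
m = 22864 > 0,  v_rel·d = 218 > 0  ⇒  inside

inside=yes margin=22864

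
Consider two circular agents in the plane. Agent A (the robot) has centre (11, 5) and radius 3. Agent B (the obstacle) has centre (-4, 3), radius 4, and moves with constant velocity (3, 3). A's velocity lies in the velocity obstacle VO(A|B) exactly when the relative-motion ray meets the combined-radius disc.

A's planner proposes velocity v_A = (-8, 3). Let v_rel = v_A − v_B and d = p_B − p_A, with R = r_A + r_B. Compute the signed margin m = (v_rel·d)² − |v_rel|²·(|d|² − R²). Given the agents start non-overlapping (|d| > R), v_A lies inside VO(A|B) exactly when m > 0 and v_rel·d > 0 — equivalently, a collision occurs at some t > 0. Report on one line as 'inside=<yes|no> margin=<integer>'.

d = (-15, -2),  |d|² = 229;  R = 3+4 = 7,  c = 229−7² = 180
v_rel = (-11, 0),  |v_rel|² = 121;  v_rel·d = (-11)·(-15) + (0)·(-2) = 165
121·t² − 330·t + 180 = 0  ⇒  m = 165² − 121·180 = 5445
m = 5445 > 0,  v_rel·d = 165 > 0  ⇒  inside

inside=yes margin=5445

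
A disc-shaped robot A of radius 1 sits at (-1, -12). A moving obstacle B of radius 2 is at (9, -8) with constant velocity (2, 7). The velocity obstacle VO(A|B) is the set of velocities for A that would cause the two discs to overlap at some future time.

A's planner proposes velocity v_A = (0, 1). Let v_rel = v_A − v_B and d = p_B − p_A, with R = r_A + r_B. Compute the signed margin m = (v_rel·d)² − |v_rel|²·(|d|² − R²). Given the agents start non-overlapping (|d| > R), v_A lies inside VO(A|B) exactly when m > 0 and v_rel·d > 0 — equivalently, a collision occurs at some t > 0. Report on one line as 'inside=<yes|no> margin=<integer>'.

d = (10, 4),  |d|² = 116;  R = 1+2 = 3,  c = 116−3² = 107
v_rel = (-2, -6),  |v_rel|² = 40;  v_rel·d = (-2)·(10) + (-6)·(4) = -44
40·t² + 88·t + 107 = 0  ⇒  m = (-44)² − 40·107 = -2344
m = -2344 < 0,  v_rel·d = -44 < 0  ⇒  outside

inside=no margin=-2344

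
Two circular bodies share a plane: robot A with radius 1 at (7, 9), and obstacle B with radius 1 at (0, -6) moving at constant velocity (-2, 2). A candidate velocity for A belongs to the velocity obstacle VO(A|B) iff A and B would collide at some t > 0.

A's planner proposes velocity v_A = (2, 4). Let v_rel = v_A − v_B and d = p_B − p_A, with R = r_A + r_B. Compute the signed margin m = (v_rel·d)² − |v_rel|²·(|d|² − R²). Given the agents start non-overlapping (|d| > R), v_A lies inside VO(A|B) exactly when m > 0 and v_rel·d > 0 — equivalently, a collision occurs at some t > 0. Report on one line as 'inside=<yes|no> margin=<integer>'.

d = (-7, -15),  |d|² = 274;  R = 1+1 = 2,  c = 274−2² = 270
v_rel = (4, 2),  |v_rel|² = 20;  v_rel·d = (4)·(-7) + (2)·(-15) = -58
20·t² + 116·t + 270 = 0  ⇒  m = (-58)² − 20·270 = -2036
m = -2036 < 0,  v_rel·d = -58 < 0  ⇒  outside

inside=no margin=-2036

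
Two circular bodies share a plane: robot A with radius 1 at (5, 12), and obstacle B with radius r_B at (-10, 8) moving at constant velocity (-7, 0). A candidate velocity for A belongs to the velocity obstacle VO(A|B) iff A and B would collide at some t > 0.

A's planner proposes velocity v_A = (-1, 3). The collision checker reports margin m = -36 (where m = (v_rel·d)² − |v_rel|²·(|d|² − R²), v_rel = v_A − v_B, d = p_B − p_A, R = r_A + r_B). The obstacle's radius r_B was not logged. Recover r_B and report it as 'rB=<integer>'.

m = -36
d = (-15, -4);  v_rel = (6, 3),  |v_rel|² = 45
v_rel×d = (6)·(-4) − (3)·(-15) = 21
since m = R²·45 − 21²:  R² = (441 + -36) / 45 = 9
R = √9 = 3  ⇒  r_B = 3 − 1 = 2

rB=2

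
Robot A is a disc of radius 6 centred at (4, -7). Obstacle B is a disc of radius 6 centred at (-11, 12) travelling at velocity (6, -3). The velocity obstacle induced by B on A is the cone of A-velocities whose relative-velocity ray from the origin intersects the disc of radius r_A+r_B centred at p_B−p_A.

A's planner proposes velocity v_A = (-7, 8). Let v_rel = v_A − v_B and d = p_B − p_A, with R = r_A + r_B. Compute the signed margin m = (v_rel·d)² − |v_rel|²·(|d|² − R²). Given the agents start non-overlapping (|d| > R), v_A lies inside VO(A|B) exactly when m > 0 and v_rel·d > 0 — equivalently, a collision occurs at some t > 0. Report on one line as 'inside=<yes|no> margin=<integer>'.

d = (-15, 19),  |d|² = 586;  R = 6+6 = 12,  c = 586−12² = 442
v_rel = (-13, 11),  |v_rel|² = 290;  v_rel·d = (-13)·(-15) + (11)·(19) = 404
290·t² − 808·t + 442 = 0  ⇒  m = 404² − 290·442 = 35036
m = 35036 > 0,  v_rel·d = 404 > 0  ⇒  inside

inside=yes margin=35036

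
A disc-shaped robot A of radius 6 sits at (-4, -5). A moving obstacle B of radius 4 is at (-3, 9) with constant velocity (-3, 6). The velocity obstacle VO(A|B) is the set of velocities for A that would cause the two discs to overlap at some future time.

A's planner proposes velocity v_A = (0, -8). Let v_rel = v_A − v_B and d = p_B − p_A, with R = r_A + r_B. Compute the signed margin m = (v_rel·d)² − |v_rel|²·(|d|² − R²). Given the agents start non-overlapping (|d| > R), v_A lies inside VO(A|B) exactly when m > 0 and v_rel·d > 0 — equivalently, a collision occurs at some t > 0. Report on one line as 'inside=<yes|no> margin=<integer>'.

d = (1, 14),  |d|² = 197;  R = 6+4 = 10,  c = 197−10² = 97
v_rel = (3, -14),  |v_rel|² = 205;  v_rel·d = (3)·(1) + (-14)·(14) = -193
205·t² + 386·t + 97 = 0  ⇒  m = (-193)² − 205·97 = 17364
m = 17364 > 0,  v_rel·d = -193 < 0  ⇒  outside

inside=no margin=17364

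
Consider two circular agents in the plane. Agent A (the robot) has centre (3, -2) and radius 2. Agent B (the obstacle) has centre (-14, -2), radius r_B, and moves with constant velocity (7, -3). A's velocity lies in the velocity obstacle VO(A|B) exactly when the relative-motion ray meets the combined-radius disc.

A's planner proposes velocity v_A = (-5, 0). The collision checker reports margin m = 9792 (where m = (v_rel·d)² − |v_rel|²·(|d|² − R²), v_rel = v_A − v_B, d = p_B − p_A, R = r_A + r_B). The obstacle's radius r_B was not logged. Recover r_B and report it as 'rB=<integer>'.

m = 9792
d = (-17, 0);  v_rel = (-12, 3),  |v_rel|² = 153
v_rel×d = (-12)·(0) − (3)·(-17) = 51
since m = R²·153 − 51²:  R² = (2601 + 9792) / 153 = 81
R = √81 = 9  ⇒  r_B = 9 − 2 = 7

rB=7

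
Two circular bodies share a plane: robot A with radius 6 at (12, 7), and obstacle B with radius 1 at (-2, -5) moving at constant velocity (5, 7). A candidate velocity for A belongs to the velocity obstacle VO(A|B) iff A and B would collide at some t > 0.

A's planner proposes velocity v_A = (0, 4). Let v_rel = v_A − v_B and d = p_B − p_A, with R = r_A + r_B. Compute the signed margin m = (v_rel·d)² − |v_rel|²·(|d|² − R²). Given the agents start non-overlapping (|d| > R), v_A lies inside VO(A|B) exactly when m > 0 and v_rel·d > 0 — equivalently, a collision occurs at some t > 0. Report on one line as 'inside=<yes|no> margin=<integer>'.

d = (-14, -12),  |d|² = 340;  R = 6+1 = 7,  c = 340−7² = 291
v_rel = (-5, -3),  |v_rel|² = 34;  v_rel·d = (-5)·(-14) + (-3)·(-12) = 106
34·t² − 212·t + 291 = 0  ⇒  m = 106² − 34·291 = 1342
m = 1342 > 0,  v_rel·d = 106 > 0  ⇒  inside

inside=yes margin=1342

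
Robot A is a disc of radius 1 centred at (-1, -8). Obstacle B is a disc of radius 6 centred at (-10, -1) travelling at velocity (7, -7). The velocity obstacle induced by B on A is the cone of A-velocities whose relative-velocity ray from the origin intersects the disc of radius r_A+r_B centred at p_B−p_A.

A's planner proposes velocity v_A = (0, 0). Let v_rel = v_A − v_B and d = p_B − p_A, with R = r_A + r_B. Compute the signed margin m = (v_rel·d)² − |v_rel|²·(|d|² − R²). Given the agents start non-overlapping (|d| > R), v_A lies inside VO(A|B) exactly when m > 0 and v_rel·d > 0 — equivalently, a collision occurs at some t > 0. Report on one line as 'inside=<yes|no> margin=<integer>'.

d = (-9, 7),  |d|² = 130;  R = 1+6 = 7,  c = 130−7² = 81
v_rel = (-7, 7),  |v_rel|² = 98;  v_rel·d = (-7)·(-9) + (7)·(7) = 112
98·t² − 224·t + 81 = 0  ⇒  m = 112² − 98·81 = 4606
m = 4606 > 0,  v_rel·d = 112 > 0  ⇒  inside

inside=yes margin=4606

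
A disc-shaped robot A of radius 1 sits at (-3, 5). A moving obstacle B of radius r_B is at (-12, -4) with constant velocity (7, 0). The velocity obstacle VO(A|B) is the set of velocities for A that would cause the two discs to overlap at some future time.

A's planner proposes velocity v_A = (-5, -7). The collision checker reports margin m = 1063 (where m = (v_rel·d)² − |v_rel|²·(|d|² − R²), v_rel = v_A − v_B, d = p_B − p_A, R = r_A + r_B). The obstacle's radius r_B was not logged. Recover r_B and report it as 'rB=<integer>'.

m = 1063
d = (-9, -9);  v_rel = (-12, -7),  |v_rel|² = 193
v_rel×d = (-12)·(-9) − (-7)·(-9) = 45
since m = R²·193 − 45²:  R² = (2025 + 1063) / 193 = 16
R = √16 = 4  ⇒  r_B = 4 − 1 = 3

rB=3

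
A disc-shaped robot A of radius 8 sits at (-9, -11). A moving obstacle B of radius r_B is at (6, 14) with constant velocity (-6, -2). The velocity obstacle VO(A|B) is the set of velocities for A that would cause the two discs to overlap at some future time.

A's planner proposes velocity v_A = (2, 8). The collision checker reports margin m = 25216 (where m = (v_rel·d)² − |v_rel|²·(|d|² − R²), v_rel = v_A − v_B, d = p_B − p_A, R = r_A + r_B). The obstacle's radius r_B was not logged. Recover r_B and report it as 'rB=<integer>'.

m = 25216
d = (15, 25);  v_rel = (8, 10),  |v_rel|² = 164
v_rel×d = (8)·(25) − (10)·(15) = 50
since m = R²·164 − 50²:  R² = (2500 + 25216) / 164 = 169
R = √169 = 13  ⇒  r_B = 13 − 8 = 5

rB=5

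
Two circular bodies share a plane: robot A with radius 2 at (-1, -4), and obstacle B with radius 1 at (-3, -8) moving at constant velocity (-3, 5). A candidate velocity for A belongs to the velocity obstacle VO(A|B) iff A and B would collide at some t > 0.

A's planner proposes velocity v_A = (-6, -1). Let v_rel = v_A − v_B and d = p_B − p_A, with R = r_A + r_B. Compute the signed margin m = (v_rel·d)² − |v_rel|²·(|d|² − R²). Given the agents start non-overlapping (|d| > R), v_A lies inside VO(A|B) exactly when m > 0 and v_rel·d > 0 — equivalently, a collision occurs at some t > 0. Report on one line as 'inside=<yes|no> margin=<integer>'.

d = (-2, -4),  |d|² = 20;  R = 2+1 = 3,  c = 20−3² = 11
v_rel = (-3, -6),  |v_rel|² = 45;  v_rel·d = (-3)·(-2) + (-6)·(-4) = 30
45·t² − 60·t + 11 = 0  ⇒  m = 30² − 45·11 = 405
m = 405 > 0,  v_rel·d = 30 > 0  ⇒  inside

inside=yes margin=405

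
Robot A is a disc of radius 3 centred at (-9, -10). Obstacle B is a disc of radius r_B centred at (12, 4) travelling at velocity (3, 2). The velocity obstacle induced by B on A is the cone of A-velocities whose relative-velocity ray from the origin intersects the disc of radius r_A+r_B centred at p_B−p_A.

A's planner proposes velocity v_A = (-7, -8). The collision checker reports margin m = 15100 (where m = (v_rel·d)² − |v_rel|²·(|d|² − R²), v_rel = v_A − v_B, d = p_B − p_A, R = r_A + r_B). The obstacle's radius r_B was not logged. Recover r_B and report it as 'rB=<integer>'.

m = 15100
d = (21, 14);  v_rel = (-10, -10),  |v_rel|² = 200
v_rel×d = (-10)·(14) − (-10)·(21) = 70
since m = R²·200 − 70²:  R² = (4900 + 15100) / 200 = 100
R = √100 = 10  ⇒  r_B = 10 − 3 = 7

rB=7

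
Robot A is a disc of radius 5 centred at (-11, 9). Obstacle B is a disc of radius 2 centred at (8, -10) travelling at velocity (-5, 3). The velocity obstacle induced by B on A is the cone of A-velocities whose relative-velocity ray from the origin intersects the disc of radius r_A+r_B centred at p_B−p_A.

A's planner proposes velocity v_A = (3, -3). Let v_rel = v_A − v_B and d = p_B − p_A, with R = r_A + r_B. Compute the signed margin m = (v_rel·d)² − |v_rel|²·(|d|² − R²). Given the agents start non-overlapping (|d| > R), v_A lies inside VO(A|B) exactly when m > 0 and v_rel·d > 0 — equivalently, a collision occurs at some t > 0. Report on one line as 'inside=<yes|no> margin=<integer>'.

d = (19, -19),  |d|² = 722;  R = 5+2 = 7,  c = 722−7² = 673
v_rel = (8, -6),  |v_rel|² = 100;  v_rel·d = (8)·(19) + (-6)·(-19) = 266
100·t² − 532·t + 673 = 0  ⇒  m = 266² − 100·673 = 3456
m = 3456 > 0,  v_rel·d = 266 > 0  ⇒  inside

inside=yes margin=3456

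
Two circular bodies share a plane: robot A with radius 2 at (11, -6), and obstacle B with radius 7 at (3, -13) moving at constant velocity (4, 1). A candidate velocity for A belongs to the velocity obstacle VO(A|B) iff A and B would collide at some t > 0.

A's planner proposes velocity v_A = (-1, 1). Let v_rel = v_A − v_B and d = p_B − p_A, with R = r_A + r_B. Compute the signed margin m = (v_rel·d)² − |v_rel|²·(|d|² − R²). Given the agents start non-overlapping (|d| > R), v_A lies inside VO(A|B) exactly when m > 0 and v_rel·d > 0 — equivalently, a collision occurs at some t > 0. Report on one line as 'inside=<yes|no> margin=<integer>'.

d = (-8, -7),  |d|² = 113;  R = 2+7 = 9,  c = 113−9² = 32
v_rel = (-5, 0),  |v_rel|² = 25;  v_rel·d = (-5)·(-8) + (0)·(-7) = 40
25·t² − 80·t + 32 = 0  ⇒  m = 40² − 25·32 = 800
m = 800 > 0,  v_rel·d = 40 > 0  ⇒  inside

inside=yes margin=800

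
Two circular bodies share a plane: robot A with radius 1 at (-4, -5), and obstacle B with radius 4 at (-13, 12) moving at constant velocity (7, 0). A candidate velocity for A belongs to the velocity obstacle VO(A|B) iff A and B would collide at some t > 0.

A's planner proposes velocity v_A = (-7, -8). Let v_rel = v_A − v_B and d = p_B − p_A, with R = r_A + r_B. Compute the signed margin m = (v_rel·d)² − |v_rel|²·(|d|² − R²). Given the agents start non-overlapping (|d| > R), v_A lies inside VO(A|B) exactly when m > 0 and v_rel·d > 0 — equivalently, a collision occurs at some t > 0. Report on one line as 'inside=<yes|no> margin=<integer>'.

d = (-9, 17),  |d|² = 370;  R = 1+4 = 5,  c = 370−5² = 345
v_rel = (-14, -8),  |v_rel|² = 260;  v_rel·d = (-14)·(-9) + (-8)·(17) = -10
260·t² + 20·t + 345 = 0  ⇒  m = (-10)² − 260·345 = -89600
m = -89600 < 0,  v_rel·d = -10 < 0  ⇒  outside

inside=no margin=-89600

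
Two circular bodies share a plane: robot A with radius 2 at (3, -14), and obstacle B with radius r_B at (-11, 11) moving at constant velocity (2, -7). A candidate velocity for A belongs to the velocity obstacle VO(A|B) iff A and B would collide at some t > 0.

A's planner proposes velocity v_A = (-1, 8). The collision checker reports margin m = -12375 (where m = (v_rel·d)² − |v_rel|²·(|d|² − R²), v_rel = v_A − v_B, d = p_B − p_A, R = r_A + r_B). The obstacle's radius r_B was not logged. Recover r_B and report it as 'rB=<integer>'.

m = -12375
d = (-14, 25);  v_rel = (-3, 15),  |v_rel|² = 234
v_rel×d = (-3)·(25) − (15)·(-14) = 135
since m = R²·234 − 135²:  R² = (18225 + -12375) / 234 = 25
R = √25 = 5  ⇒  r_B = 5 − 2 = 3

rB=3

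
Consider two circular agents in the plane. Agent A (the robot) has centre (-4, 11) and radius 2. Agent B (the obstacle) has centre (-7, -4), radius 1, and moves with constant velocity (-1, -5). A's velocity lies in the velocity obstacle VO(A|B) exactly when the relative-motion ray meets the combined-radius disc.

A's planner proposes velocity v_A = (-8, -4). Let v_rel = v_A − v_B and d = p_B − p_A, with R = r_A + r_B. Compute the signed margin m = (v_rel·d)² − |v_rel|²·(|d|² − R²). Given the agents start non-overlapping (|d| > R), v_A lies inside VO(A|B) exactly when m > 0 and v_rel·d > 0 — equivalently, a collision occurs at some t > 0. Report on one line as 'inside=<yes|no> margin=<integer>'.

d = (-3, -15),  |d|² = 234;  R = 2+1 = 3,  c = 234−3² = 225
v_rel = (-7, 1),  |v_rel|² = 50;  v_rel·d = (-7)·(-3) + (1)·(-15) = 6
50·t² − 12·t + 225 = 0  ⇒  m = 6² − 50·225 = -11214
m = -11214 < 0,  v_rel·d = 6 > 0  ⇒  outside

inside=no margin=-11214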